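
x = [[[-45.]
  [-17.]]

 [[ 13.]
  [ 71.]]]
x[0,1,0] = -17.0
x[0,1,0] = -17.0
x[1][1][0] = 71.0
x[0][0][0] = -45.0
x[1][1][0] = 71.0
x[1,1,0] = 71.0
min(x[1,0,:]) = 13.0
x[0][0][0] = -45.0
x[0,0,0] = -45.0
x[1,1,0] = 71.0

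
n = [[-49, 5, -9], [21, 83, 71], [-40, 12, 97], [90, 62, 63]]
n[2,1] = 12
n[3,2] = 63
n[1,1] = 83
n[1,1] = 83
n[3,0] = 90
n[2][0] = -40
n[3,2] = 63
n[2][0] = -40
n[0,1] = 5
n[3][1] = 62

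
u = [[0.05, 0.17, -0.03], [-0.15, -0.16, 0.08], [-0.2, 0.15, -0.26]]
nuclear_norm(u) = 0.71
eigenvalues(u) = [(-0.01+0.13j), (-0.01-0.13j), (-0.34+0j)]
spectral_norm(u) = 0.38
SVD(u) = [[0.29,0.5,0.82], [-0.28,-0.77,0.57], [0.92,-0.39,-0.08]] @ diag([0.3767303234491408, 0.2666889842971756, 0.062058432532948966]) @ [[-0.34, 0.61, -0.71], [0.82, 0.56, 0.09], [-0.46, 0.56, 0.69]]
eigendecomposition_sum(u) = [[(0.03+0.07j), 0.06+0.02j, (0.01-0.01j)], [(-0.08-0.01j), (-0.04+0.05j), 0.00+0.01j], [(-0.08-0.02j), (-0.05+0.04j), 0.00+0.02j]] + [[(0.03-0.07j),0.06-0.02j,0.01+0.01j],  [-0.08+0.01j,-0.04-0.05j,0.00-0.01j],  [-0.08+0.02j,(-0.05-0.04j),0.00-0.02j]] + [[(-0.01-0j), (0.05-0j), (-0.05+0j)], [0.01+0.00j, -0.07+0.00j, 0.07-0.00j], [-0.04-0.00j, (0.25-0j), (-0.26+0j)]]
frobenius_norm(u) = 0.47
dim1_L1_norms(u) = [0.25, 0.39, 0.61]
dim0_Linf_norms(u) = [0.2, 0.17, 0.26]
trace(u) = -0.37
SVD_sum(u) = [[-0.04,  0.07,  -0.08], [0.04,  -0.06,  0.07], [-0.12,  0.21,  -0.25]] + [[0.11, 0.08, 0.01], [-0.17, -0.12, -0.02], [-0.09, -0.06, -0.01]] + [[-0.02, 0.03, 0.04], [-0.02, 0.02, 0.02], [0.0, -0.00, -0.00]]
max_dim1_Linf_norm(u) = 0.26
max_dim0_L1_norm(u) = 0.48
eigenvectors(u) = [[-0.30-0.45j, (-0.3+0.45j), (0.19+0j)], [(0.58-0.07j), 0.58+0.07j, -0.26+0.00j], [(0.6+0j), 0.60-0.00j, 0.95+0.00j]]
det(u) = -0.01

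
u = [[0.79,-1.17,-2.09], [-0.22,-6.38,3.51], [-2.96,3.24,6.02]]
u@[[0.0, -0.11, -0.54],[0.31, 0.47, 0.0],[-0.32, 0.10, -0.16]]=[[0.31, -0.85, -0.09], [-3.10, -2.62, -0.44], [-0.92, 2.45, 0.64]]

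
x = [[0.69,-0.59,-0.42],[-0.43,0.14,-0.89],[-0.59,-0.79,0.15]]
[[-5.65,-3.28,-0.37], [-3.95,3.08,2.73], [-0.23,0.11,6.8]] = x@ [[-2.07, -3.61, -5.39],[2.96, 2.30, -4.81],[5.90, -1.35, -1.22]]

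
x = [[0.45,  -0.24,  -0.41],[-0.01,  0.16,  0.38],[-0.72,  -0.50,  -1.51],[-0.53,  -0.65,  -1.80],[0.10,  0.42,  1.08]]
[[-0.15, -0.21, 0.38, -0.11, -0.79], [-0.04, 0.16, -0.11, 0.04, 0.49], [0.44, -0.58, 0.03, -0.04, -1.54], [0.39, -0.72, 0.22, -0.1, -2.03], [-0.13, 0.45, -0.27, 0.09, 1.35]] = x @ [[-0.66,-0.08,0.87,-0.21,-0.72], [-1.50,0.04,1.77,-0.4,-0.92], [0.52,0.41,-1.02,0.26,1.67]]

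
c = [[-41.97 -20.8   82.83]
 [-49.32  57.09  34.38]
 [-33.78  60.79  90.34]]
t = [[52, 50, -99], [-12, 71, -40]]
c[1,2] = 34.38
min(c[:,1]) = -20.8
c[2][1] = 60.79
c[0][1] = -20.8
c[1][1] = 57.09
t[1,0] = -12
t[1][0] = -12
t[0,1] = 50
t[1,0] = -12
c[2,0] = -33.78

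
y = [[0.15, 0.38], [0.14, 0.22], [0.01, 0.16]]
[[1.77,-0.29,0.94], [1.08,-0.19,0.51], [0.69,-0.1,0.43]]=y@[[1.06, -0.42, -0.62], [4.25, -0.6, 2.72]]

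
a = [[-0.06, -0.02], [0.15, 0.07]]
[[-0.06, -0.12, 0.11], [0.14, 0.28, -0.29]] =a @ [[0.96, 2.03, -1.86], [-0.05, -0.31, -0.14]]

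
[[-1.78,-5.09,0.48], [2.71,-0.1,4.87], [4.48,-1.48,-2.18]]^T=[[-1.78, 2.71, 4.48], [-5.09, -0.10, -1.48], [0.48, 4.87, -2.18]]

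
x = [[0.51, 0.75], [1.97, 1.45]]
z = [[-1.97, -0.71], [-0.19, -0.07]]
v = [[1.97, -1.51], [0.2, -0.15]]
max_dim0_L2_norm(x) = 2.03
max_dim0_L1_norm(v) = 2.17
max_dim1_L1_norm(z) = 2.68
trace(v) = 1.82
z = v @ x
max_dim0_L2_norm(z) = 1.98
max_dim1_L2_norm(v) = 2.48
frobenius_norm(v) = 2.49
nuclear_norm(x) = 2.88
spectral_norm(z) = 2.10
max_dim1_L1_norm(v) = 3.48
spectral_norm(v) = 2.49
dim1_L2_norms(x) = [0.91, 2.45]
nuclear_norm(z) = 2.11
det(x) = -0.74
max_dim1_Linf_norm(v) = 1.97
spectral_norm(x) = 2.59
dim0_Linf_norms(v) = [1.97, 1.51]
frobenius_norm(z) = 2.10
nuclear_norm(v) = 2.50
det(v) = 0.01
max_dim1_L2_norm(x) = 2.45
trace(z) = -2.04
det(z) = 0.00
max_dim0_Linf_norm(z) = 1.97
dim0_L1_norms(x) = [2.48, 2.2]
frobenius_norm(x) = 2.61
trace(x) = 1.96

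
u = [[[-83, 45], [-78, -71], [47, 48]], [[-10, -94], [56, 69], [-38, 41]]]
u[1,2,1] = 41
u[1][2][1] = 41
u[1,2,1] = 41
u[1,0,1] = -94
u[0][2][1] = 48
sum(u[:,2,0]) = 9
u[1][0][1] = -94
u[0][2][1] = 48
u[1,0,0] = -10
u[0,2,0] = 47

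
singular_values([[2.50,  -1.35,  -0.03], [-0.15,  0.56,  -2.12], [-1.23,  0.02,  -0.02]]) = [3.09, 2.14, 0.52]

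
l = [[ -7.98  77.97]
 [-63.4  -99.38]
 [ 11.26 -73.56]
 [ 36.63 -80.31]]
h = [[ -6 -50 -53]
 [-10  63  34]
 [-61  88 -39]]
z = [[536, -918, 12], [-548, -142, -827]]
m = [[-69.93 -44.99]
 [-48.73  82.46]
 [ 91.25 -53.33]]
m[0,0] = -69.93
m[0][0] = -69.93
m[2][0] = 91.25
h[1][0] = -10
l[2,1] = -73.56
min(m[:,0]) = -69.93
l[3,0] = 36.63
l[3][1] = -80.31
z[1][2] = -827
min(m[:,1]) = -53.33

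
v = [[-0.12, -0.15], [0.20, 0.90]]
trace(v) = 0.78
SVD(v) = [[-0.19, 0.98], [0.98, 0.19]] @ diag([0.9380758261747958, 0.08314892871513552]) @ [[0.23, 0.97], [-0.97, 0.23]]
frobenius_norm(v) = 0.94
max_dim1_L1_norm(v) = 1.1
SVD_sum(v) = [[-0.04, -0.17], [0.21, 0.9]] + [[-0.08, 0.02], [-0.01, 0.00]]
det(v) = -0.08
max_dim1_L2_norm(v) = 0.92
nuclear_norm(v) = 1.02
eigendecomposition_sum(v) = [[-0.09, -0.01], [0.02, 0.0]] + [[-0.03, -0.14], [0.18, 0.90]]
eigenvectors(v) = [[-0.98, 0.15], [0.2, -0.99]]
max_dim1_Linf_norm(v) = 0.9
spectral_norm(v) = 0.94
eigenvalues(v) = [-0.09, 0.87]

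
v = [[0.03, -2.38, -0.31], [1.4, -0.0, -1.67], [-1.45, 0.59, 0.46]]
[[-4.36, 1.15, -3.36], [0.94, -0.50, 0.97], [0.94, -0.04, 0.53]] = v@[[-0.07, -0.11, 0.07], [1.91, -0.51, 1.48], [-0.62, 0.21, -0.52]]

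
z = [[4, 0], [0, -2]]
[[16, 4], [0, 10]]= z@[[4, 1], [0, -5]]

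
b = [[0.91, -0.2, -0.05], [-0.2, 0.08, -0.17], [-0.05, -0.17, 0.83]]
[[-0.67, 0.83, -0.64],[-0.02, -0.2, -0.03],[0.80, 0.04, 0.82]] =b@[[-0.40, 0.88, -0.70], [1.25, -0.15, -0.2], [1.19, 0.07, 0.91]]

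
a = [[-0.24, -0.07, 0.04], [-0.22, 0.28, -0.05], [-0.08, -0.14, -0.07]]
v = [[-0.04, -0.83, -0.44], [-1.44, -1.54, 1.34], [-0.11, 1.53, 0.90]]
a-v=[[-0.20, 0.76, 0.48],  [1.22, 1.82, -1.39],  [0.03, -1.67, -0.97]]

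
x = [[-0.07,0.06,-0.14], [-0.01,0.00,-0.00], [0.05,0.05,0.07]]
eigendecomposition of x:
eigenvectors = [[0.88+0.00j, (0.88-0j), -0.74+0.00j], [0.04+0.14j, (0.04-0.14j), (0.24+0j)], [(-0.33-0.31j), (-0.33+0.31j), 0.63+0.00j]]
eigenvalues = [(-0.02+0.06j), (-0.02-0.06j), (0.03+0j)]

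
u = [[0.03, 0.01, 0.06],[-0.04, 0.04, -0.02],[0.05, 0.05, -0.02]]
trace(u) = 0.05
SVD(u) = [[-0.76,-0.22,0.62], [0.49,0.44,0.76], [-0.43,0.87,-0.22]] @ diag([0.07966944524360907, 0.07348469228349536, 0.04304392517621477]) @ [[-0.80, -0.12, -0.58], [0.27, 0.80, -0.53], [-0.53, 0.59, 0.61]]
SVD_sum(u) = [[0.05, 0.01, 0.04], [-0.03, -0.00, -0.02], [0.03, 0.0, 0.02]] + [[-0.0, -0.01, 0.01],[0.01, 0.03, -0.02],[0.02, 0.05, -0.03]] + [[-0.01, 0.02, 0.02],[-0.02, 0.02, 0.02],[0.01, -0.01, -0.01]]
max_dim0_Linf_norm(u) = 0.06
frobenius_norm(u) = 0.12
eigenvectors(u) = [[(0.56+0j), (-0.29-0.5j), -0.29+0.50j], [0.06+0.00j, (0.72+0j), 0.72-0.00j], [-0.83+0.00j, (0.09-0.38j), 0.09+0.38j]]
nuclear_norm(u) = 0.20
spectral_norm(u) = 0.08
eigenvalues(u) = [(-0.06+0j), (0.05+0.04j), (0.05-0.04j)]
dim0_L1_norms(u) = [0.12, 0.1, 0.1]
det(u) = -0.00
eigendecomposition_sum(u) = [[-0.02+0.00j, -0.01+0.00j, 0.03+0.00j], [-0.00+0.00j, (-0+0j), 0.00+0.00j], [0.03-0.00j, (0.02-0j), (-0.04-0j)]] + [[(0.02+0j),(0.01-0.03j),(0.02+0j)],[-0.02+0.02j,(0.02+0.03j),-0.01+0.02j],[(0.01+0.01j),(0.02-0.01j),(0.01+0.01j)]] + [[0.02-0.00j,0.01+0.03j,0.02-0.00j], [(-0.02-0.02j),(0.02-0.03j),-0.01-0.02j], [0.01-0.01j,(0.02+0.01j),0.01-0.01j]]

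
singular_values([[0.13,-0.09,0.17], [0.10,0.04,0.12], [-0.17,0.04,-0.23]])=[0.4, 0.08, 0.01]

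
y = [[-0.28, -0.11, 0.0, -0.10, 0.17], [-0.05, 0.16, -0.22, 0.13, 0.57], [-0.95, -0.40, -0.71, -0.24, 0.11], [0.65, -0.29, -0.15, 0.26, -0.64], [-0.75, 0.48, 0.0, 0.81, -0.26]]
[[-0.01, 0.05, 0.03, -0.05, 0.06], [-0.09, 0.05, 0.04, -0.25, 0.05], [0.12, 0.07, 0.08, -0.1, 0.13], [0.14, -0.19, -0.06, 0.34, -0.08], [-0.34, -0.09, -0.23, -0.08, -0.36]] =y@[[0.11, -0.07, 0.04, 0.09, 0.05], [-0.14, 0.07, -0.09, -0.28, -0.20], [-0.17, 0.04, -0.04, 0.11, -0.04], [-0.27, -0.18, -0.15, 0.05, -0.22], [-0.11, 0.11, 0.12, -0.32, 0.18]]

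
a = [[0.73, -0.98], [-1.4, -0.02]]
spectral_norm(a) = 1.66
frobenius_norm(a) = 1.86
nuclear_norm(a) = 2.50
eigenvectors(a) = [[0.75, 0.52], [-0.66, 0.85]]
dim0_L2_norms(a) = [1.58, 0.98]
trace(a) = 0.71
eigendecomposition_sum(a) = [[1.03, -0.63],[-0.9, 0.55]] + [[-0.30, -0.35], [-0.5, -0.57]]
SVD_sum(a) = [[0.96,  -0.37], [-1.21,  0.46]] + [[-0.23, -0.61], [-0.19, -0.48]]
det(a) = -1.39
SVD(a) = [[-0.62, 0.78], [0.78, 0.62]] @ diag([1.6601499810792264, 0.8352257421336127]) @ [[-0.93,  0.36], [-0.36,  -0.93]]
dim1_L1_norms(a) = [1.71, 1.42]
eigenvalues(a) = [1.58, -0.87]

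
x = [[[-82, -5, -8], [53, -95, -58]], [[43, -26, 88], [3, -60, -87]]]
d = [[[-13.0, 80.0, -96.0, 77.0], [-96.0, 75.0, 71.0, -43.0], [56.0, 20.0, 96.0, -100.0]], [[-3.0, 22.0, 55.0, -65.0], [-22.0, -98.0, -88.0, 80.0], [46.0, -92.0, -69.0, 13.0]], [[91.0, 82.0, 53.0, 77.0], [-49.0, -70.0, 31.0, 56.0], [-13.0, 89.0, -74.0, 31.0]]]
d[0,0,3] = 77.0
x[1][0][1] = -26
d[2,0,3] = 77.0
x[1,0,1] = -26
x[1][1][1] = -60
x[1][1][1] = -60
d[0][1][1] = 75.0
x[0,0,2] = -8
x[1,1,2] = -87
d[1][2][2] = -69.0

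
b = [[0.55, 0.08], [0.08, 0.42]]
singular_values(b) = [0.59, 0.38]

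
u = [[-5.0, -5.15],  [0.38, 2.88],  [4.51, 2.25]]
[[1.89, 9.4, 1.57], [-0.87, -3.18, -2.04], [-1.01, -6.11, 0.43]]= u@[[-0.08, -0.86, 0.48], [-0.29, -0.99, -0.77]]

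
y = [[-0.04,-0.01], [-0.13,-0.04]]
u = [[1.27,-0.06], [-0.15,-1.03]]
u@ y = [[-0.04,-0.01], [0.14,0.04]]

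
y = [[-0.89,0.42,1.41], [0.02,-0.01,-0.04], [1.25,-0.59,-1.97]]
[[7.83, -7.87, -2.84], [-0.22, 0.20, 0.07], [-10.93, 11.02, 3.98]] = y @[[-0.67, 3.15, 3.49], [-2.56, -4.13, 2.82], [5.89, -2.36, -0.65]]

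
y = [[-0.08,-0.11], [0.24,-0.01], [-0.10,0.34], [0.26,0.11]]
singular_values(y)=[0.38, 0.37]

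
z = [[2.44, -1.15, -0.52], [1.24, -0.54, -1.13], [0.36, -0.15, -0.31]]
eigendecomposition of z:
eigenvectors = [[-0.90, 0.42, -0.43], [-0.41, 0.88, -0.9], [-0.12, 0.21, -0.08]]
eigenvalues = [1.85, -0.21, -0.04]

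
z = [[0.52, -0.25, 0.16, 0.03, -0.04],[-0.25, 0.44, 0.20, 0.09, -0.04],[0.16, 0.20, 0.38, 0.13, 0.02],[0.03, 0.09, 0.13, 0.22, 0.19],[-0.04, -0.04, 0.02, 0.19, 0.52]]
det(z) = 0.001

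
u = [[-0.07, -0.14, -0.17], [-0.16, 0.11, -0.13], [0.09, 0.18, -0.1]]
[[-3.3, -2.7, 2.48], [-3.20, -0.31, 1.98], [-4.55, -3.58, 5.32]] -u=[[-3.23,-2.56,2.65], [-3.04,-0.42,2.11], [-4.64,-3.76,5.42]]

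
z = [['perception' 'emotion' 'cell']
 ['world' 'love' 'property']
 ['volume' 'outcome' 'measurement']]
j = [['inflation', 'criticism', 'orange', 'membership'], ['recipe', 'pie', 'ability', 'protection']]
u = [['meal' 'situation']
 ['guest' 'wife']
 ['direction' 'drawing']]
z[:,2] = ['cell', 'property', 'measurement']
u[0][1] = 'situation'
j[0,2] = 'orange'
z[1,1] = 'love'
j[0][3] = 'membership'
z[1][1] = 'love'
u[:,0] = ['meal', 'guest', 'direction']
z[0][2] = 'cell'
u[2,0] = 'direction'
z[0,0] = 'perception'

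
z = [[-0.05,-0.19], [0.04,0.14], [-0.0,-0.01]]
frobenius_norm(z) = 0.24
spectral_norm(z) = 0.24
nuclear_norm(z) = 0.25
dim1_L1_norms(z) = [0.24, 0.18, 0.01]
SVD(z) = [[-0.80, -0.38],[0.59, -0.57],[-0.04, -0.73]] @ diag([0.2447184964039449, 0.0035857381098434427]) @ [[0.26, 0.97], [-0.97, 0.26]]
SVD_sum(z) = [[-0.05, -0.19],[0.04, 0.14],[-0.0, -0.01]] + [[0.00, -0.00], [0.0, -0.0], [0.00, -0.00]]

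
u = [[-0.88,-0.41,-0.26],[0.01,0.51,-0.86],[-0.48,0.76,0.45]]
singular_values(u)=[1.01, 1.0, 1.0]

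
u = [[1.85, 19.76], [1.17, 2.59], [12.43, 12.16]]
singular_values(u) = [24.97, 9.0]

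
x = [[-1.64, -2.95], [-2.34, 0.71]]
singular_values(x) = [3.45, 2.34]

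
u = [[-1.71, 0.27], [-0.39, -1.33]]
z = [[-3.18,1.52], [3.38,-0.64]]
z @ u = [[4.84, -2.88], [-5.53, 1.76]]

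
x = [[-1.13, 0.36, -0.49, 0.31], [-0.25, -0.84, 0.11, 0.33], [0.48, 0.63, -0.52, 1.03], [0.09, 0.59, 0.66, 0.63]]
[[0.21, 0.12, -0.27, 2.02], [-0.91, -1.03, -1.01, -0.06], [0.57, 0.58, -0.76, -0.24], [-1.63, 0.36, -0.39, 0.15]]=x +[[1.34, -0.24, 0.22, 1.71], [-0.66, -0.19, -1.12, -0.39], [0.09, -0.05, -0.24, -1.27], [-1.72, -0.23, -1.05, -0.48]]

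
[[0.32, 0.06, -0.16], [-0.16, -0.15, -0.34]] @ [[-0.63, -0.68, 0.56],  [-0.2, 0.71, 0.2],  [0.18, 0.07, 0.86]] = [[-0.24, -0.19, 0.05], [0.07, -0.02, -0.41]]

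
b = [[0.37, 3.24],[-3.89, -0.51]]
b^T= [[0.37, -3.89], [3.24, -0.51]]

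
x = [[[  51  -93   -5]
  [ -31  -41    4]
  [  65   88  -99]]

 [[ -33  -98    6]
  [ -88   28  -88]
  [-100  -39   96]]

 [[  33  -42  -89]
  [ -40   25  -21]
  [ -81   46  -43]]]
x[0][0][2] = -5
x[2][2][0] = -81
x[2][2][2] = -43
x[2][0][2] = -89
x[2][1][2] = -21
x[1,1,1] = 28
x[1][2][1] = -39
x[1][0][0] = -33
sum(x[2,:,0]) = -88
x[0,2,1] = 88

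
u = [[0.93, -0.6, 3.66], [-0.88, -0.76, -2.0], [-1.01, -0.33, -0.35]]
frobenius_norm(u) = 4.61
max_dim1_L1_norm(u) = 5.19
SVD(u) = [[-0.86, -0.46, -0.23], [0.49, -0.6, -0.63], [0.15, -0.65, 0.74]] @ diag([4.398993958613952, 1.241975080672099, 0.5747608642448508]) @ [[-0.31, 0.02, -0.95], [0.62, 0.76, -0.19], [-0.72, 0.64, 0.25]]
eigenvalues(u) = [(0.47+1.61j), (0.47-1.61j), (-1.12+0j)]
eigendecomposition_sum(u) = [[0.42+0.81j, (-0.38+0.24j), (1.82-0.51j)],  [(-0.14-0.42j), (0.2-0.09j), (-0.9+0.11j)],  [(-0.43+0.02j), -0.02-0.21j, (-0.15+0.88j)]] + [[0.42-0.81j,-0.38-0.24j,1.82+0.51j], [(-0.14+0.42j),(0.2+0.09j),(-0.9-0.11j)], [(-0.43-0.02j),-0.02+0.21j,(-0.15-0.88j)]] + [[(0.08-0j),  (0.16+0j),  0.03-0.00j], [(-0.59+0j),  (-1.16-0j),  (-0.19+0j)], [(-0.14+0j),  -0.28-0.00j,  -0.05+0.00j]]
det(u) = -3.14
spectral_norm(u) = 4.40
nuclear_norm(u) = 6.22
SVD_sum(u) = [[1.18, -0.08, 3.59], [-0.68, 0.05, -2.05], [-0.2, 0.01, -0.61]] + [[-0.35, -0.43, 0.11], [-0.46, -0.57, 0.14], [-0.50, -0.62, 0.15]] + [[0.10,-0.09,-0.03], [0.26,-0.23,-0.09], [-0.31,0.28,0.11]]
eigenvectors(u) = [[(-0.83+0j),  (-0.83-0j),  0.14+0.00j], [(0.4+0.06j),  0.40-0.06j,  (-0.96+0j)], [(0.17-0.35j),  0.17+0.35j,  -0.23+0.00j]]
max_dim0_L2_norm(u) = 4.19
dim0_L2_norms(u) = [1.63, 1.02, 4.19]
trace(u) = -0.18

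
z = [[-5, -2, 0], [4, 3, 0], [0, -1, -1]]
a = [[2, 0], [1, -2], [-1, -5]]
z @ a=[[-12, 4], [11, -6], [0, 7]]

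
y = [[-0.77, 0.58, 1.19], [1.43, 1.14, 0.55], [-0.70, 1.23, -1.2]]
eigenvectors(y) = [[(-0.33+0j), (-0.17-0.6j), -0.17+0.60j], [-0.90+0.00j, -0.18+0.27j, (-0.18-0.27j)], [-0.29+0.00j, (0.71+0j), (0.71-0j)]]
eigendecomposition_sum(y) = [[0.24+0.00j,  0.53-0.00j,  (0.19+0j)], [0.65+0.00j,  (1.44-0j),  (0.51+0j)], [0.21+0.00j,  0.46-0.00j,  (0.16+0j)]] + [[(-0.5+0.56j), 0.03-0.36j, 0.50+0.49j], [0.39+0.00j, -0.15+0.11j, (0.02-0.36j)], [(-0.45-0.72j), (0.39+0.14j), (-0.68+0.39j)]] + [[(-0.5-0.56j), (0.03+0.36j), (0.5-0.49j)],[(0.39-0j), -0.15-0.11j, 0.02+0.36j],[(-0.45+0.72j), 0.39-0.14j, (-0.68-0.39j)]]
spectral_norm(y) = 1.97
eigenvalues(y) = [(1.84+0j), (-1.34+1.07j), (-1.34-1.07j)]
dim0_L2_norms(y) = [1.77, 1.77, 1.78]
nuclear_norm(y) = 5.29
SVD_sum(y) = [[0.25,  0.06,  0.24], [1.14,  0.27,  1.08], [-0.79,  -0.19,  -0.74]] + [[-0.01, -0.04, 0.02], [0.15, 0.94, -0.40], [0.21, 1.35, -0.57]] + [[-1.02, 0.56, 0.94], [0.14, -0.08, -0.13], [-0.12, 0.07, 0.11]]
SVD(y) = [[-0.18,-0.02,-0.98], [-0.81,0.57,0.13], [0.56,0.82,-0.12]] @ diag([1.9680229850399187, 1.807572817644788, 1.5148815264786397]) @ [[-0.72, -0.17, -0.68], [0.14, 0.91, -0.39], [0.68, -0.37, -0.63]]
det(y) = 5.39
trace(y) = -0.83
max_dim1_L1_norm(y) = 3.13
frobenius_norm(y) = 3.07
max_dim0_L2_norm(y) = 1.78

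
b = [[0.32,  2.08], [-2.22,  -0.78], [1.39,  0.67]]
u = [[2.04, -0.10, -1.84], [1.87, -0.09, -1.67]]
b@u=[[4.54, -0.22, -4.06],[-5.99, 0.29, 5.39],[4.09, -0.20, -3.68]]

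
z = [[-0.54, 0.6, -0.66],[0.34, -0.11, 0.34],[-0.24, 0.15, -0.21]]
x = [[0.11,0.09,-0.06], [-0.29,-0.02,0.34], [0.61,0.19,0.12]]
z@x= [[-0.64, -0.19, 0.16], [0.28, 0.1, -0.02], [-0.2, -0.06, 0.04]]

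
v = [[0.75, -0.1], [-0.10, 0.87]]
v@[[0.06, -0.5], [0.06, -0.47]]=[[0.04, -0.33], [0.05, -0.36]]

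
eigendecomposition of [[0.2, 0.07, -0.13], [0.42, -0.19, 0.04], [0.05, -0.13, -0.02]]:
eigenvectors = [[-0.75+0.00j, (0.02+0.12j), 0.02-0.12j], [-0.65+0.00j, (0.76+0j), (0.76-0j)], [(0.15+0j), 0.55+0.32j, 0.55-0.32j]]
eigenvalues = [(0.29+0j), (-0.15+0.08j), (-0.15-0.08j)]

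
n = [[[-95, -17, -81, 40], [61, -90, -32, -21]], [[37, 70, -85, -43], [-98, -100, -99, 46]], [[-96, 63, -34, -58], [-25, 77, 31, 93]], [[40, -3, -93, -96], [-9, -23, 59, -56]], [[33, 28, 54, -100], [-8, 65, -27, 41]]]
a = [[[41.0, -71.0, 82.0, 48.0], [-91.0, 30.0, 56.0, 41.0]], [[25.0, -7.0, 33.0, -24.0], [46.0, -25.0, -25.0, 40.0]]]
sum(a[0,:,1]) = -41.0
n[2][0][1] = 63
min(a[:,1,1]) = -25.0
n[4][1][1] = 65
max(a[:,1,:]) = 56.0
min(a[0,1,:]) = -91.0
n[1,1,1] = -100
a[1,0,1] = -7.0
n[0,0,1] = -17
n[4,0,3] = -100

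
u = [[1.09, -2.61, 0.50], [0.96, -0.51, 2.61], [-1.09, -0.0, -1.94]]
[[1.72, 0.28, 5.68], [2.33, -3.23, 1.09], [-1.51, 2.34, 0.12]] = u @ [[-0.06, 0.38, -0.20], [-0.53, -0.22, -2.25], [0.81, -1.42, 0.05]]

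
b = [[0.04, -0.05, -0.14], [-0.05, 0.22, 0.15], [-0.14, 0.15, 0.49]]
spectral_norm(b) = 0.60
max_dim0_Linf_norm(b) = 0.49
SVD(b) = [[-0.26, -0.07, 0.96], [0.39, -0.92, 0.04], [0.89, 0.38, 0.26]] @ diag([0.5963212061360001, 0.1539511122246814, 0.0002723183606816092]) @ [[-0.26, 0.39, 0.89], [-0.07, -0.92, 0.38], [-0.96, -0.04, -0.26]]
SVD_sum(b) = [[0.04, -0.06, -0.14], [-0.06, 0.09, 0.2], [-0.14, 0.2, 0.47]] + [[0.0, 0.01, -0.00], [0.01, 0.13, -0.05], [-0.00, -0.05, 0.02]] + [[-0.0, -0.00, -0.0], [-0.00, -0.00, -0.00], [-0.0, -0.00, -0.00]]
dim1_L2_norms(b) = [0.15, 0.27, 0.53]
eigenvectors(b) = [[0.26, -0.96, -0.07], [-0.39, -0.04, -0.92], [-0.89, -0.26, 0.38]]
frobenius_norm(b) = 0.62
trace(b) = 0.75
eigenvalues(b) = [0.6, -0.0, 0.15]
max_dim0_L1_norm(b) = 0.78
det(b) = -0.00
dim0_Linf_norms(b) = [0.14, 0.22, 0.49]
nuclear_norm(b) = 0.75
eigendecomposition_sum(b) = [[0.04, -0.06, -0.14], [-0.06, 0.09, 0.20], [-0.14, 0.20, 0.47]] + [[-0.00, -0.00, -0.0], [-0.00, -0.0, -0.00], [-0.0, -0.00, -0.00]] + [[0.00, 0.01, -0.00],[0.01, 0.13, -0.05],[-0.00, -0.05, 0.02]]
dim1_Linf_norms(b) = [0.14, 0.22, 0.49]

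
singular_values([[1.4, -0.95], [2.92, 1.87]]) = [3.55, 1.52]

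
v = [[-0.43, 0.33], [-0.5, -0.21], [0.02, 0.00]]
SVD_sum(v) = [[-0.46, 0.06], [-0.47, 0.06], [0.02, -0.00]] + [[0.03,0.27],[-0.03,-0.27],[0.0,0.00]]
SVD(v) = [[-0.71, 0.71], [-0.71, -0.71], [0.03, 0.01]] @ diag([0.663357796107509, 0.3850408216584166]) @ [[0.99, -0.13], [0.13, 0.99]]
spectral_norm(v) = 0.66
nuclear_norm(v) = 1.05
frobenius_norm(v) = 0.77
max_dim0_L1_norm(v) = 0.95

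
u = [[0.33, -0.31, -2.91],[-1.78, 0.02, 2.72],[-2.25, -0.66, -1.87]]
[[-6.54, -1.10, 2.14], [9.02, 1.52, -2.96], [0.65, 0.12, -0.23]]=u @ [[-2.24, -0.38, 0.74], [1.44, 0.24, -0.47], [1.84, 0.31, -0.60]]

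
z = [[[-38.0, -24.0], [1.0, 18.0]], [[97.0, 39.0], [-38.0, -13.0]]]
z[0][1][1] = 18.0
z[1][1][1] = -13.0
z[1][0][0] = 97.0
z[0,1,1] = 18.0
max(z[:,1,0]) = 1.0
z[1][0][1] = 39.0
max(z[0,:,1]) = 18.0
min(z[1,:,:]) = -38.0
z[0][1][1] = 18.0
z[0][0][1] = -24.0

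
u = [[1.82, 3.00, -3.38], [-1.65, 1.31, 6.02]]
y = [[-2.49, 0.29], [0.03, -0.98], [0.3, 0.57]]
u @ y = [[-5.46, -4.34],  [5.95, 1.67]]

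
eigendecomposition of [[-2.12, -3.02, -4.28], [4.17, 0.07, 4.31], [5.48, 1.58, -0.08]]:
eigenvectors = [[0.63+0.00j, (0.63-0j), (-0.04+0j)], [-0.38-0.42j, (-0.38+0.42j), -0.82+0.00j], [-0.08-0.52j, (-0.08+0.52j), 0.57+0.00j]]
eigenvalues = [(0.3+5.55j), (0.3-5.55j), (-2.73+0j)]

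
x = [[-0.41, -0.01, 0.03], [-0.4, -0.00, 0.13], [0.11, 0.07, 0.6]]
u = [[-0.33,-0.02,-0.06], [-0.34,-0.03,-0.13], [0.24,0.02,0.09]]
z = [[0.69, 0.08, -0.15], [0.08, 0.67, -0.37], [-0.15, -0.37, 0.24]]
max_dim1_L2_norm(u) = 0.37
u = z @ x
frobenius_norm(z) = 1.15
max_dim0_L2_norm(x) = 0.61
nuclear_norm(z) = 1.60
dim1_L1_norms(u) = [0.41, 0.5, 0.35]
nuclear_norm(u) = 0.61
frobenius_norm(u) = 0.56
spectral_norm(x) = 0.62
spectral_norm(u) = 0.56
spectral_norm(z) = 0.96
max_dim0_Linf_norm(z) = 0.69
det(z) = 0.01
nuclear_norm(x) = 1.20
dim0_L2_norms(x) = [0.58, 0.07, 0.61]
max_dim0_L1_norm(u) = 0.91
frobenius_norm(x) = 0.85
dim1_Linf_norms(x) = [0.41, 0.4, 0.6]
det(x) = 0.00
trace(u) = -0.27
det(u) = 0.00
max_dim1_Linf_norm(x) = 0.6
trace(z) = 1.60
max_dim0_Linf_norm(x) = 0.6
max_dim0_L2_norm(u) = 0.53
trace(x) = 0.19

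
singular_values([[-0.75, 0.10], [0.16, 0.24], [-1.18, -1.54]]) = [2.0, 0.64]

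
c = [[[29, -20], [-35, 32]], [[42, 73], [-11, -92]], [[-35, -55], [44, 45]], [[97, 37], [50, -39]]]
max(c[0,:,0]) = 29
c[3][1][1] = -39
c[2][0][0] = -35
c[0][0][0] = 29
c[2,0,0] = -35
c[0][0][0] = 29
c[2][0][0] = -35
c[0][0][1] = -20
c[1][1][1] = -92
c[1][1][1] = -92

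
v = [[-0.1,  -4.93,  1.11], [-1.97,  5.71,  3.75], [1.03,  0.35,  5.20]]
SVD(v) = [[-0.42, -0.63, -0.66], [0.84, 0.01, -0.54], [0.35, -0.78, 0.52]] @ diag([8.389877422759694, 5.569602997955335, 1.705103890158651]) @ [[-0.15, 0.83, 0.54], [-0.14, 0.52, -0.84], [0.98, 0.20, -0.04]]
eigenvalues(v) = [(-1.94+0j), (6.37+0.71j), (6.37-0.71j)]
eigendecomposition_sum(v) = [[-1.48+0.00j, (-0.99+0j), (0.75+0j)], [(-0.5+0j), (-0.33+0j), 0.25+0.00j], [0.24-0.00j, (0.16-0j), -0.12-0.00j]] + [[(0.69+0.58j), -1.97+2.87j, 0.18+9.61j], [(-0.74-0.86j), 3.02-3.14j, (1.75-11.91j)], [(0.4+0.01j), 0.10+1.52j, (2.66+3.27j)]] + [[(0.69-0.58j), -1.97-2.87j, 0.18-9.61j], [-0.74+0.86j, 3.02+3.14j, (1.75+11.91j)], [0.40-0.01j, (0.1-1.52j), (2.66-3.27j)]]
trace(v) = 10.81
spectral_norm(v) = 8.39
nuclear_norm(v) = 15.66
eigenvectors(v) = [[(0.94+0j), 0.59-0.10j, 0.59+0.10j],[0.32+0.00j, (-0.75+0j), (-0.75-0j)],[-0.15+0.00j, (0.18-0.19j), 0.18+0.19j]]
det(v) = -79.68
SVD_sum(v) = [[0.52, -2.89, -1.87],[-1.05, 5.85, 3.79],[-0.44, 2.43, 1.57]] + [[0.48, -1.81, 2.94], [-0.01, 0.04, -0.07], [0.6, -2.26, 3.66]] + [[-1.10, -0.23, 0.04], [-0.91, -0.19, 0.03], [0.87, 0.18, -0.03]]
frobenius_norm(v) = 10.21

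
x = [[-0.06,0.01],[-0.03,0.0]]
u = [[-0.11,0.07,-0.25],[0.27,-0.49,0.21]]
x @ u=[[0.01, -0.01, 0.02],[0.0, -0.00, 0.01]]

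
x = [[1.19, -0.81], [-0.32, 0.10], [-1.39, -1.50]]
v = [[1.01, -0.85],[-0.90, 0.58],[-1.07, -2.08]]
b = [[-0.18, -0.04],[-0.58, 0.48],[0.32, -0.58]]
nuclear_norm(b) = 1.24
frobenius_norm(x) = 2.52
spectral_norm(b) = 0.99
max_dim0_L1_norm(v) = 3.51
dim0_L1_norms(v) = [2.98, 3.51]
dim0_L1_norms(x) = [2.9, 2.41]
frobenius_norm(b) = 1.02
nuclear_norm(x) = 3.51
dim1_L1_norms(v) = [1.86, 1.48, 3.15]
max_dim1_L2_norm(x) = 2.05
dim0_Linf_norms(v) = [1.07, 2.08]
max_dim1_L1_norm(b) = 1.06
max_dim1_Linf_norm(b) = 0.58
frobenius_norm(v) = 2.89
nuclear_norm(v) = 4.02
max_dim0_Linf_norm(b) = 0.58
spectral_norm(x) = 2.07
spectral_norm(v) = 2.38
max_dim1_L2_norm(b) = 0.75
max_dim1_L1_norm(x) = 2.89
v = x + b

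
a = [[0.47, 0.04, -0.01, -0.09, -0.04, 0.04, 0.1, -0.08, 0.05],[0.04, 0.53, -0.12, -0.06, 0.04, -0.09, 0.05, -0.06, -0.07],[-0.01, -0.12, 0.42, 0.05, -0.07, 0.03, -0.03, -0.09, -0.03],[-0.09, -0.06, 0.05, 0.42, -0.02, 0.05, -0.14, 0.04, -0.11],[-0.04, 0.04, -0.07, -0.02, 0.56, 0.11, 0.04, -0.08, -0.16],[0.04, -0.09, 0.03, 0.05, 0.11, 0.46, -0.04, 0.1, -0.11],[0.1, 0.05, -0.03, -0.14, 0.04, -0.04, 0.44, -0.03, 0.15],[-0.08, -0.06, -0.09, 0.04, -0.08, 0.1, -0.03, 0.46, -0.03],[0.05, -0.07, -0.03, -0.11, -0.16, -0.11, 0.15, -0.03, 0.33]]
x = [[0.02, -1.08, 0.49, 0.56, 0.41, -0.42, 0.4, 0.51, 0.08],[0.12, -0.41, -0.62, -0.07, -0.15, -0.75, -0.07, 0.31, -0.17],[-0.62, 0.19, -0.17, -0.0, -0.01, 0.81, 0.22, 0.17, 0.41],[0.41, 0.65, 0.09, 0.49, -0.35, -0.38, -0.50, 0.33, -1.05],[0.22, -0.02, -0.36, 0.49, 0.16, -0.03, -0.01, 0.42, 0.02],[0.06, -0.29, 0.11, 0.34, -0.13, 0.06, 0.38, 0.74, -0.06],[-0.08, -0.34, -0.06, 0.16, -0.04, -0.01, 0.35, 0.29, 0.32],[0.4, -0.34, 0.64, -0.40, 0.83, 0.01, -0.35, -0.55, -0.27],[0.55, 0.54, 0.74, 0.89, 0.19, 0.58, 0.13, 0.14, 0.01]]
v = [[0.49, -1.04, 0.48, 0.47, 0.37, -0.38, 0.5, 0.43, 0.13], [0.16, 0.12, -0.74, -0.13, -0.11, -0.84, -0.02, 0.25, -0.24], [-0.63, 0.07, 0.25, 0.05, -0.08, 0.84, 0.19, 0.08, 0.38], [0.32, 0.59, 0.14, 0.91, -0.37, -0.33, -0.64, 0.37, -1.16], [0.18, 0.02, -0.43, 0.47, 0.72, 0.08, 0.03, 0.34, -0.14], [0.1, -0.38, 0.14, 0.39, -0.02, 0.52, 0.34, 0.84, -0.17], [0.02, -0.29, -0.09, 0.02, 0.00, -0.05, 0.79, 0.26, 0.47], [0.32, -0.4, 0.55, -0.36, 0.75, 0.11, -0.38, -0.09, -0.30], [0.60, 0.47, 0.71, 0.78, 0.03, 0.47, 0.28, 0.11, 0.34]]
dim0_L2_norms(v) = [1.13, 1.43, 1.37, 1.48, 1.17, 1.48, 1.29, 1.14, 1.43]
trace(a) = 4.09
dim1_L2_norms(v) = [1.58, 1.2, 1.17, 1.85, 1.05, 1.2, 1.0, 1.23, 1.46]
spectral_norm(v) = 2.15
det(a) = 0.00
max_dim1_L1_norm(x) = 4.25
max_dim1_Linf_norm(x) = 1.08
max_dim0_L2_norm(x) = 1.55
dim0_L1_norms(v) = [2.82, 3.38, 3.53, 3.58, 2.45, 3.62, 3.17, 2.77, 3.33]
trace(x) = -0.04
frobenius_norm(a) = 1.53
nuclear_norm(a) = 4.09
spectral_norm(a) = 0.85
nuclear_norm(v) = 10.07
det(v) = -0.12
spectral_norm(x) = 1.92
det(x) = 0.00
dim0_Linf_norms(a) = [0.47, 0.53, 0.42, 0.42, 0.56, 0.46, 0.44, 0.46, 0.33]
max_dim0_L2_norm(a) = 0.61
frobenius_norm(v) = 3.99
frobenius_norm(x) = 3.75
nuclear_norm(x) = 8.78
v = a + x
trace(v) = 4.05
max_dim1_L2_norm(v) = 1.85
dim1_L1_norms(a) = [0.92, 1.06, 0.85, 0.98, 1.12, 1.03, 1.02, 0.97, 1.04]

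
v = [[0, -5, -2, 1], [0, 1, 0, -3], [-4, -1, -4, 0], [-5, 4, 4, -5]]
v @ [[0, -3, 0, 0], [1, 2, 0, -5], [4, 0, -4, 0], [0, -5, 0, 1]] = [[-13, -15, 8, 26], [1, 17, 0, -8], [-17, 10, 16, 5], [20, 48, -16, -25]]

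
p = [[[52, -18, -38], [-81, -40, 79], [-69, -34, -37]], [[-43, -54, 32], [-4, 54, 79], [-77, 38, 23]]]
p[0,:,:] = [[52, -18, -38], [-81, -40, 79], [-69, -34, -37]]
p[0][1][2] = 79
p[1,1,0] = -4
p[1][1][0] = -4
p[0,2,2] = -37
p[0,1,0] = -81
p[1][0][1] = -54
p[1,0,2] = 32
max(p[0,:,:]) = 79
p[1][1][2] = 79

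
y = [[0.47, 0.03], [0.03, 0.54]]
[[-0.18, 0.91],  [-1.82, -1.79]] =y @ [[-0.16, 2.16], [-3.37, -3.44]]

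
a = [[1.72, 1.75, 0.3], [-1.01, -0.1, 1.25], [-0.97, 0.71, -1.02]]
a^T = [[1.72, -1.01, -0.97],[1.75, -0.1, 0.71],[0.30, 1.25, -1.02]]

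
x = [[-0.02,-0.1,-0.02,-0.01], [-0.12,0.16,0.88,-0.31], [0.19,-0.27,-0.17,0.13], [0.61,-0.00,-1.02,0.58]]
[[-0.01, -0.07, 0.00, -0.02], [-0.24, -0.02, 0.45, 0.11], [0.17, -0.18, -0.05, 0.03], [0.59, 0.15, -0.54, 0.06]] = x @ [[0.58, -0.04, -0.12, 0.20], [-0.04, 0.75, -0.15, 0.03], [-0.12, -0.15, 0.63, 0.30], [0.20, 0.03, 0.30, 0.42]]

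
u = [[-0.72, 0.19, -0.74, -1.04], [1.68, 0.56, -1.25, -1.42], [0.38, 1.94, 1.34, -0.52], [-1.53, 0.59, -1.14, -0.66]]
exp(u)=[[0.4,-0.63,-0.37,-0.19],  [1.12,-0.55,-1.82,-0.85],  [3.81,3.18,1.48,-3.35],  [-1.64,-0.86,-1.33,1.60]]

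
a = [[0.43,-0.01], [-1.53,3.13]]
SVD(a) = [[-0.06,  1.0], [1.0,  0.06]] @ diag([3.489614321339345, 0.38130288263182743]) @ [[-0.44, 0.90], [0.9, 0.44]]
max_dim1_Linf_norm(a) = 3.13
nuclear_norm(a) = 3.87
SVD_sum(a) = [[0.09, -0.18], [-1.55, 3.12]] + [[0.34, 0.17], [0.02, 0.01]]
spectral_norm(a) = 3.49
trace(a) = 3.56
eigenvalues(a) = [0.42, 3.14]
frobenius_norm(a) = 3.51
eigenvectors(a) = [[-0.87, 0.0], [-0.49, -1.00]]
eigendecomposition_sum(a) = [[0.42, 0.0], [0.24, 0.0]] + [[0.01, -0.01], [-1.77, 3.13]]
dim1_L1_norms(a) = [0.44, 4.66]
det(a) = 1.33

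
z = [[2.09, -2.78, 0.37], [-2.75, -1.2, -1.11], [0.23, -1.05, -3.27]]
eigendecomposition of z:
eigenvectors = [[-0.86, 0.48, 0.2],[0.5, 0.67, 0.54],[-0.10, -0.57, 0.82]]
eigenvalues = [3.75, -2.23, -3.9]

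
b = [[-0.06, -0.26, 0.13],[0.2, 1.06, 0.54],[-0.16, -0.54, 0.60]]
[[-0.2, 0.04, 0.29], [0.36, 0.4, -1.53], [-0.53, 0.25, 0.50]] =b @ [[-0.52, 0.42, 0.12], [0.66, 0.02, -1.31], [-0.43, 0.54, -0.31]]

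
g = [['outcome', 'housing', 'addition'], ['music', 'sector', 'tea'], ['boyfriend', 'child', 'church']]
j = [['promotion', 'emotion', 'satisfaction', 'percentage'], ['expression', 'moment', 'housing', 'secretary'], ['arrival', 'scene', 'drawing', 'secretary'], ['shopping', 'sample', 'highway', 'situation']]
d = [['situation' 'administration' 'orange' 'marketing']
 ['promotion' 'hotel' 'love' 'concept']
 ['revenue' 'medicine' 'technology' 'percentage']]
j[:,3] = ['percentage', 'secretary', 'secretary', 'situation']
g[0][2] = 'addition'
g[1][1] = 'sector'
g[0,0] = 'outcome'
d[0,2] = 'orange'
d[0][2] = 'orange'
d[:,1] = ['administration', 'hotel', 'medicine']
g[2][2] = 'church'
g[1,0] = 'music'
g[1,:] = ['music', 'sector', 'tea']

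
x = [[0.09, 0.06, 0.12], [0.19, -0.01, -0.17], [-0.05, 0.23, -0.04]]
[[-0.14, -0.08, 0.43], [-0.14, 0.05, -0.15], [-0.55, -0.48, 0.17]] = x@[[-0.48, 0.25, 1.13], [-2.44, -2.00, 1.35], [0.44, 0.13, 2.06]]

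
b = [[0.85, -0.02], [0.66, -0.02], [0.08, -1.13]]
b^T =[[0.85, 0.66, 0.08], [-0.02, -0.02, -1.13]]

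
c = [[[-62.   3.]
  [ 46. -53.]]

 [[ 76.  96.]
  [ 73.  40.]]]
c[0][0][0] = -62.0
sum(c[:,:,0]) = 133.0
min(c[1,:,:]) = 40.0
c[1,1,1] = 40.0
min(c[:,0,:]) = -62.0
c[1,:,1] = [96.0, 40.0]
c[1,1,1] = 40.0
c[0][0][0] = -62.0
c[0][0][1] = 3.0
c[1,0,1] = 96.0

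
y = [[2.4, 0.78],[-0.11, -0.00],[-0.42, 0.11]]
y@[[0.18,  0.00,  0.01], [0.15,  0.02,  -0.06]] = [[0.55, 0.02, -0.02], [-0.02, 0.00, -0.00], [-0.06, 0.00, -0.01]]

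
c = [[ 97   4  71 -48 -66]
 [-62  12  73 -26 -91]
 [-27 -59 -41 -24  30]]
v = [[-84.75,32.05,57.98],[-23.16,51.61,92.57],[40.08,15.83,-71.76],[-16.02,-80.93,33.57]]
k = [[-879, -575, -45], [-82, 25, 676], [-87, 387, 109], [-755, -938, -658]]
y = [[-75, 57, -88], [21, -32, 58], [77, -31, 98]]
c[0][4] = -66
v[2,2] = -71.76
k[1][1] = 25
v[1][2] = 92.57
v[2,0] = 40.08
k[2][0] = -87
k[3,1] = -938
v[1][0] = -23.16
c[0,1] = 4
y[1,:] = [21, -32, 58]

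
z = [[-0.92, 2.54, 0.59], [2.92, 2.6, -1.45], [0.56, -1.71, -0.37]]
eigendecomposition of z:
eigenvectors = [[-0.39, -0.73, 0.47],[-0.88, 0.50, -0.04],[0.27, 0.47, 0.88]]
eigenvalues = [4.35, -3.04, -0.0]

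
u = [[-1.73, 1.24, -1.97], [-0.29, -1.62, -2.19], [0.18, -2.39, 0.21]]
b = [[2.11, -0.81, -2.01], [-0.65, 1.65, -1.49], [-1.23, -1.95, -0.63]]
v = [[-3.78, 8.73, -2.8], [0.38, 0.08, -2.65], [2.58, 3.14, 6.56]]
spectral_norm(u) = 3.33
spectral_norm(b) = 3.03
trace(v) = 2.86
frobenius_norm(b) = 4.50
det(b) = -16.10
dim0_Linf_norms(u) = [1.73, 2.39, 2.19]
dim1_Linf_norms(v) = [8.73, 2.65, 6.56]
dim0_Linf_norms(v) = [3.78, 8.73, 6.56]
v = b @ u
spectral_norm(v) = 9.95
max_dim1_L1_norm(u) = 4.94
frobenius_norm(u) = 4.66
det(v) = -117.65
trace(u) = -3.14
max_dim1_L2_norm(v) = 9.92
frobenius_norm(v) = 12.85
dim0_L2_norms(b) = [2.53, 2.68, 2.58]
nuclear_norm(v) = 19.42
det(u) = 7.29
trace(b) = 3.13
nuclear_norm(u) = 7.20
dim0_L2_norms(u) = [1.76, 3.14, 2.95]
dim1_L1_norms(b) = [4.93, 3.79, 3.81]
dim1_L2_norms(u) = [2.9, 2.74, 2.41]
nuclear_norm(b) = 7.69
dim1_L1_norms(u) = [4.94, 4.1, 2.78]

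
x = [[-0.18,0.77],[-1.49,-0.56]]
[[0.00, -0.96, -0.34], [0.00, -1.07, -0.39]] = x @[[-0.00, 1.09, 0.39], [0.0, -0.99, -0.35]]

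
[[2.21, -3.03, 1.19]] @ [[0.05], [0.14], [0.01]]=[[-0.30]]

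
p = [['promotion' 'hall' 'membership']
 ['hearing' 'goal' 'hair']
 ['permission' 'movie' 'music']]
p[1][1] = 'goal'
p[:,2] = ['membership', 'hair', 'music']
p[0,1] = 'hall'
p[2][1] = 'movie'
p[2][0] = 'permission'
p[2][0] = 'permission'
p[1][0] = 'hearing'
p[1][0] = 'hearing'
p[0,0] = 'promotion'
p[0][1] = 'hall'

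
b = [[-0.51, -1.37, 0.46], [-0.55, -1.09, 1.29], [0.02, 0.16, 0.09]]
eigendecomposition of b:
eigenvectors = [[0.73, 0.95, -0.76], [0.68, -0.26, 0.57], [-0.06, 0.19, 0.31]]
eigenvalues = [-1.81, -0.04, 0.34]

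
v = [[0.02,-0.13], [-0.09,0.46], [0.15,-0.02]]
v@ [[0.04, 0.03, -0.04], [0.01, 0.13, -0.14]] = [[-0.00, -0.02, 0.02], [0.00, 0.06, -0.06], [0.01, 0.00, -0.0]]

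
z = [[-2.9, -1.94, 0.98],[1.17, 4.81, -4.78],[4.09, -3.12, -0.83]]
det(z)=68.014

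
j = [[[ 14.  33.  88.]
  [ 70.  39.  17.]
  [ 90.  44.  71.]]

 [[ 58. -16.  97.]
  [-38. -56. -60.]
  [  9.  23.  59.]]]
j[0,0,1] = 33.0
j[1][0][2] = 97.0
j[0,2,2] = 71.0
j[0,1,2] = 17.0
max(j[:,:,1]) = 44.0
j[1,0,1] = -16.0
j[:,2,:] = [[90.0, 44.0, 71.0], [9.0, 23.0, 59.0]]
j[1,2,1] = 23.0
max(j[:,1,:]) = 70.0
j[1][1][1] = -56.0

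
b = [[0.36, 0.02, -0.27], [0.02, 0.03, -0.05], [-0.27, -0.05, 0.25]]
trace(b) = 0.64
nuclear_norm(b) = 0.64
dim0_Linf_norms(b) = [0.36, 0.05, 0.27]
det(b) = 0.00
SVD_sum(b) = [[0.35, 0.04, -0.28], [0.04, 0.0, -0.03], [-0.28, -0.03, 0.23]] + [[0.01, -0.02, 0.01], [-0.02, 0.02, -0.02], [0.01, -0.02, 0.01]] + [[0.0, 0.00, 0.0], [0.0, 0.0, 0.00], [0.0, 0.00, 0.0]]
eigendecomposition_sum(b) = [[0.35, 0.04, -0.28], [0.04, 0.00, -0.03], [-0.28, -0.03, 0.23]] + [[0.01, -0.02, 0.01], [-0.02, 0.02, -0.02], [0.01, -0.02, 0.01]] + [[0.00, 0.0, 0.0], [0.0, 0.0, 0.00], [0.00, 0.0, 0.0]]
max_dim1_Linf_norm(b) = 0.36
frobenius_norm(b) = 0.59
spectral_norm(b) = 0.58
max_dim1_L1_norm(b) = 0.65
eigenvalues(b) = [0.58, 0.05, 0.0]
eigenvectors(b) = [[-0.77, -0.51, 0.39], [-0.08, 0.68, 0.73], [0.63, -0.53, 0.57]]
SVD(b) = [[-0.77, 0.51, 0.39], [-0.08, -0.68, 0.73], [0.63, 0.53, 0.57]] @ diag([0.5845574925665552, 0.05375586595742564, 0.0016866414760188279]) @ [[-0.77,-0.08,0.63], [0.51,-0.68,0.53], [0.39,0.73,0.57]]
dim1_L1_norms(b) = [0.65, 0.1, 0.57]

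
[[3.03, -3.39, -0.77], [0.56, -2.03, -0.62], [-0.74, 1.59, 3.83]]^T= [[3.03, 0.56, -0.74], [-3.39, -2.03, 1.59], [-0.77, -0.62, 3.83]]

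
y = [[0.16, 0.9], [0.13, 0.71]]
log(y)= [[-4.54+2.56j,5.55-3.22j], [0.80-0.47j,(-1.15+0.59j)]]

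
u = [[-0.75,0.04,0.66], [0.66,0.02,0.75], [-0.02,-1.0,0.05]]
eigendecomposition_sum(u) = [[(-0.78-0j), 0.30-0.00j, 0.28-0.00j], [(0.3+0j), -0.12+0.00j, -0.11+0.00j], [0.28+0.00j, (-0.11+0j), -0.10+0.00j]] + [[(0.02+0.11j), -0.13+0.17j, 0.19+0.11j],[(0.18+0.13j), (0.07+0.44j), 0.43-0.12j],[-0.15+0.16j, (-0.45+0.02j), (0.07+0.45j)]] + [[(0.02-0.11j), (-0.13-0.17j), (0.19-0.11j)], [0.18-0.13j, 0.07-0.44j, (0.43+0.12j)], [(-0.15-0.16j), (-0.45-0.02j), 0.07-0.45j]]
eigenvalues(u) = [(-1+0j), (0.16+0.99j), (0.16-0.99j)]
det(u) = -1.00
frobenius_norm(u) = 1.73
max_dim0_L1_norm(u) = 1.46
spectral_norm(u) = 1.01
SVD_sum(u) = [[-0.14, -0.42, 0.37], [-0.07, -0.22, 0.20], [-0.19, -0.55, 0.49]] + [[-0.45, 0.00, -0.16],  [0.82, -0.01, 0.3],  [0.01, -0.0, 0.0]] + [[-0.16, 0.46, 0.45], [-0.09, 0.25, 0.25], [0.16, -0.45, -0.44]]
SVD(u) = [[-0.57,  0.48,  -0.66], [-0.31,  -0.88,  -0.37], [-0.76,  -0.01,  0.65]] @ diag([1.0053303167283127, 0.9990505368677663, 0.9961470669791572]) @ [[0.24, 0.73, -0.64], [-0.94, 0.01, -0.35], [0.24, -0.69, -0.68]]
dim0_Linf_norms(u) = [0.75, 1.0, 0.75]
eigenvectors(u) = [[(0.89+0j), (0.21-0.25j), 0.21+0.25j],[-0.34+0.00j, -0.08-0.66j, (-0.08+0.66j)],[-0.31+0.00j, (0.67+0j), 0.67-0.00j]]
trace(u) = -0.68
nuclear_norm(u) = 3.00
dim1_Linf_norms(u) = [0.75, 0.75, 1.0]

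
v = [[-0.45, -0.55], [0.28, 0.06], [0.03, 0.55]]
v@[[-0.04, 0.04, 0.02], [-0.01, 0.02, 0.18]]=[[0.02, -0.03, -0.11], [-0.01, 0.01, 0.02], [-0.01, 0.01, 0.1]]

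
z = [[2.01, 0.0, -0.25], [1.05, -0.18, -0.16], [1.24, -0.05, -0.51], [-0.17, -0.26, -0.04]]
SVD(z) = [[-0.76, 0.42, 0.21], [-0.4, -0.21, 0.51], [-0.50, -0.55, -0.67], [0.06, -0.69, 0.51]] @ diag([2.6400510033238165, 0.3456488024578002, 0.2684354768066218]) @ [[-0.98, 0.03, 0.19], [0.16, 0.71, 0.69], [0.11, -0.71, 0.70]]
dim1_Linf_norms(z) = [2.01, 1.05, 1.24, 0.26]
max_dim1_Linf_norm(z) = 2.01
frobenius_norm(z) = 2.68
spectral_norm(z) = 2.64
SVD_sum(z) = [[1.98,-0.06,-0.39], [1.05,-0.03,-0.21], [1.29,-0.04,-0.25], [-0.15,0.00,0.03]] + [[0.02, 0.10, 0.10], [-0.01, -0.05, -0.05], [-0.03, -0.14, -0.13], [-0.04, -0.17, -0.16]] + [[0.01, -0.04, 0.04],[0.02, -0.10, 0.09],[-0.02, 0.13, -0.12],[0.02, -0.1, 0.10]]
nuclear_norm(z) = 3.25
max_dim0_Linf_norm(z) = 2.01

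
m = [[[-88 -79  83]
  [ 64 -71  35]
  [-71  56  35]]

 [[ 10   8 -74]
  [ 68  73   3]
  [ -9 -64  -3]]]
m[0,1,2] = 35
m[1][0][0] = 10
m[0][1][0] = 64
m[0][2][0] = -71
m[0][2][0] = -71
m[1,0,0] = 10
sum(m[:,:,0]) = -26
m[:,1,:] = [[64, -71, 35], [68, 73, 3]]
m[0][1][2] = 35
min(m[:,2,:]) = -71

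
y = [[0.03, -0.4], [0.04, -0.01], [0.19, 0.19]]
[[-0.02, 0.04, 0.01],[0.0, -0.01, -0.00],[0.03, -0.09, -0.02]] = y@ [[0.13,-0.35,-0.06], [0.05,-0.13,-0.02]]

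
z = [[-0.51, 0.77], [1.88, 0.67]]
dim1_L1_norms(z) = [1.28, 2.55]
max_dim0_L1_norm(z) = 2.39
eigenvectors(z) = [[-0.72, -0.37], [0.7, -0.93]]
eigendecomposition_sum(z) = [[-0.91, 0.36], [0.88, -0.35]] + [[0.4, 0.41], [1.0, 1.02]]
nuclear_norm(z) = 2.90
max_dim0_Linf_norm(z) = 1.88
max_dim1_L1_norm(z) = 2.55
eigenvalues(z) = [-1.26, 1.42]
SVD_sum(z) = [[-0.27, -0.08], [1.91, 0.55]] + [[-0.24, 0.85], [-0.03, 0.12]]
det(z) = -1.79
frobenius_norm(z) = 2.20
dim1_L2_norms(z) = [0.92, 2.0]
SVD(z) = [[-0.14, 0.99], [0.99, 0.14]] @ diag([2.011158475605877, 0.8896862289586404]) @ [[0.96, 0.28], [-0.28, 0.96]]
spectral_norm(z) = 2.01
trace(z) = 0.16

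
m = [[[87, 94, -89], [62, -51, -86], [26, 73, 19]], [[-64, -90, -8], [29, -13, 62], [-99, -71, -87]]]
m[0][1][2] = -86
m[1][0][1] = -90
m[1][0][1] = -90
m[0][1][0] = 62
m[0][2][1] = 73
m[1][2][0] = -99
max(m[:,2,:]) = 73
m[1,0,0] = -64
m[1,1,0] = 29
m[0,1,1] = -51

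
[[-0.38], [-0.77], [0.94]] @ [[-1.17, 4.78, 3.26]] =[[0.44,-1.82,-1.24],[0.9,-3.68,-2.51],[-1.10,4.49,3.06]]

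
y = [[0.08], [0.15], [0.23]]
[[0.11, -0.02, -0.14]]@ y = [[-0.03]]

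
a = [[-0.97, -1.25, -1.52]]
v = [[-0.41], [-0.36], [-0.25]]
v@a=[[0.40, 0.51, 0.62], [0.35, 0.45, 0.55], [0.24, 0.31, 0.38]]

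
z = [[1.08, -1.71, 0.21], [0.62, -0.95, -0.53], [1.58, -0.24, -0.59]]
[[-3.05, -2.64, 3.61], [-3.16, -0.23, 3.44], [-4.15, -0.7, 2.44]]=z@[[-1.64, -1.08, 0.4], [1.02, 0.62, -2.13], [2.22, -1.95, -2.2]]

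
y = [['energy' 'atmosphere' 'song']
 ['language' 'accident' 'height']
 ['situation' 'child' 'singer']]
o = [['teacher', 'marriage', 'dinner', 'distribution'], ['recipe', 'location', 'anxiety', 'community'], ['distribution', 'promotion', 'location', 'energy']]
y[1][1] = 'accident'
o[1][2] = 'anxiety'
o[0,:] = ['teacher', 'marriage', 'dinner', 'distribution']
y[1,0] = 'language'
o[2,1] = 'promotion'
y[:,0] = ['energy', 'language', 'situation']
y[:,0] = ['energy', 'language', 'situation']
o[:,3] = ['distribution', 'community', 'energy']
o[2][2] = 'location'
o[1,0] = 'recipe'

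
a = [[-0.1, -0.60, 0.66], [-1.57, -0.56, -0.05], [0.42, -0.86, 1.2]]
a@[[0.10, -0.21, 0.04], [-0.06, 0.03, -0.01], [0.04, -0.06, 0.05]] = [[0.05, -0.04, 0.04], [-0.13, 0.32, -0.06], [0.14, -0.19, 0.09]]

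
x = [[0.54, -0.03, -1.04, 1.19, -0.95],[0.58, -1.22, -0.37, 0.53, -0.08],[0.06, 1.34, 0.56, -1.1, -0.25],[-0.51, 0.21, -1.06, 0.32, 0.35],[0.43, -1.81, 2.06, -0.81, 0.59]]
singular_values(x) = [3.37, 2.57, 1.25, 0.4, 0.03]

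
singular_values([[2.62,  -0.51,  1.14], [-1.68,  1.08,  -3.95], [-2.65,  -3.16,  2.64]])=[5.68, 4.34, 0.95]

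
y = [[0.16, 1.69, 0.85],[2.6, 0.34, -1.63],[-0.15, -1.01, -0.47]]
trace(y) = 0.03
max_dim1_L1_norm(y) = 4.57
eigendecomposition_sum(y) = [[0.95,0.84,-0.19], [1.6,1.42,-0.32], [-0.60,-0.53,0.12]] + [[-0.79, 0.85, 1.04], [1.00, -1.08, -1.31], [0.45, -0.48, -0.59]] + [[-0.00,-0.00,-0.00], [0.00,0.00,0.00], [-0.0,-0.00,-0.0]]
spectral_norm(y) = 3.09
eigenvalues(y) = [2.48, -2.45, -0.0]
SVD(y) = [[0.07, 0.86, 0.51],[-1.00, 0.08, 0.02],[-0.02, -0.51, 0.86]] @ diag([3.0923589498616164, 2.199435408422548, 9.689119285541665e-05]) @ [[-0.83, -0.06, 0.55], [0.19, 0.90, 0.38], [-0.52, 0.42, -0.74]]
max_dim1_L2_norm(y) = 3.09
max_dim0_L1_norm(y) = 3.04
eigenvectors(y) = [[0.48, 0.59, 0.52], [0.82, -0.74, -0.42], [-0.30, -0.33, 0.74]]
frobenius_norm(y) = 3.79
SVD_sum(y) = [[-0.19, -0.01, 0.13], [2.57, 0.19, -1.69], [0.06, 0.00, -0.04]] + [[0.35, 1.70, 0.72], [0.03, 0.15, 0.06], [-0.21, -1.01, -0.43]] + [[-0.0, 0.0, -0.0], [-0.0, 0.0, -0.0], [-0.0, 0.00, -0.00]]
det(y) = 0.00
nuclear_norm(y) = 5.29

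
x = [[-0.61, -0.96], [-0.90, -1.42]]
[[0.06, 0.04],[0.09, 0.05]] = x@[[0.11, 0.35],[-0.13, -0.26]]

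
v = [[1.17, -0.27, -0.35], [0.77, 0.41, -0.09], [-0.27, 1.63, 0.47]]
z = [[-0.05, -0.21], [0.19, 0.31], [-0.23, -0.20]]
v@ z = [[-0.03, -0.26], [0.06, -0.02], [0.22, 0.47]]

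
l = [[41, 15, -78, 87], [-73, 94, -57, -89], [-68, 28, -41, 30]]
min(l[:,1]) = 15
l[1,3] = -89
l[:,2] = [-78, -57, -41]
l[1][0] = -73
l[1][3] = -89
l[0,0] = 41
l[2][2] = -41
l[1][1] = 94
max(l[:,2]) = -41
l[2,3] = 30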